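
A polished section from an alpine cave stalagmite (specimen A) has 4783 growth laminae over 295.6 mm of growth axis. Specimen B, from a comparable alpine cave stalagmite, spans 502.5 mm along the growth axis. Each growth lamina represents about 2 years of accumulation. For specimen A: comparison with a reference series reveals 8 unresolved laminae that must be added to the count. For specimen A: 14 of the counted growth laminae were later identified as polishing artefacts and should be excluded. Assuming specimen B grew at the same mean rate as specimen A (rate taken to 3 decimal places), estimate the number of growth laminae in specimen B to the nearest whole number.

8105 growth laminae

Specimen A: correcting the raw count gives 4783 − 14 + 8 = 4777 true growth laminae.
Specimen A: at 2 years per growth lamina, 4777 × 2 = 9554 years.
A: Extension rate ≈ 295.6 / 9554 = 0.031 mm/yr.
Specimen B: 502.5 mm / 0.031 mm per year = 16209.68 years; at 2 years per growth lamina that is 16209.68 / 2 ≈ 8105 growth laminae.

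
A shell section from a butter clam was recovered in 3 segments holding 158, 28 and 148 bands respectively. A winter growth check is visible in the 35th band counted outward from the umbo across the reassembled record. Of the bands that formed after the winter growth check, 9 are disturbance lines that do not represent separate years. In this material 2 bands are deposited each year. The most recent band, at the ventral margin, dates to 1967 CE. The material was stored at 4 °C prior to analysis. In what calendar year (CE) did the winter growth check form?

1822 CE

Total bands = 158 + 28 + 148 = 334.
334 − 35 = 299 bands lie beyond the winter growth check toward the ventral margin.
Excluding 9 false bands: 299 − 9 = 290.
290 bands at 2 per year is 290 / 2 = 145 years.
Counting back 145 years from 1967 CE places the winter growth check in 1967 − 145 = 1822 CE.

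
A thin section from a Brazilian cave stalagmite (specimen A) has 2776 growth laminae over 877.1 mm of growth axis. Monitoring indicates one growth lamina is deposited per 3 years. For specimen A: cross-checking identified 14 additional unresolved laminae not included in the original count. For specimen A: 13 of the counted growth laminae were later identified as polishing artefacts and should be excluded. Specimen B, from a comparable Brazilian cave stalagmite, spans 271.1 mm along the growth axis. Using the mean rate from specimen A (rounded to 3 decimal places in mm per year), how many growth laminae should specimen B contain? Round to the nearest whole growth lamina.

Specimen A: correcting the raw count gives 2776 − 13 + 14 = 2777 true growth laminae.
Specimen A: 2777 growth laminae at 3 years each span 2777 × 3 = 8331 years.
A: Extension rate ≈ 877.1 / 8331 = 0.105 mm per year.
B spans 271.1 / 0.105 = 2581.90 years; at 3 years per growth lamina that is 2581.90 / 3 ≈ 861 growth laminae.

861 growth laminae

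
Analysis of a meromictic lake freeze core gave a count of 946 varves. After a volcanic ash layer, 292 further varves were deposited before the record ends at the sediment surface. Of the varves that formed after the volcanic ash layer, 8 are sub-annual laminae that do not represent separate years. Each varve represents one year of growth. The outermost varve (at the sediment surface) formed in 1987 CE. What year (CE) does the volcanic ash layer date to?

292 varves formed after the volcanic ash layer.
Removing the 8 false varves leaves 292 − 8 = 284 true varves beyond the volcanic ash layer.
The varve at the sediment surface is 1987 CE, so the volcanic ash layer dates to 1987 − 284 = 1703 CE.

1703 CE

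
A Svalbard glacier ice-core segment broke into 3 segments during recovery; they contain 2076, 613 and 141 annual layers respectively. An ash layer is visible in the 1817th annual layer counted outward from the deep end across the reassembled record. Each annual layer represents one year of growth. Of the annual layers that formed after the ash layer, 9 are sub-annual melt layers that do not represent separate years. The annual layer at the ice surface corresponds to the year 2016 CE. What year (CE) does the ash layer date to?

1012 CE

Total annual layers = 2076 + 613 + 141 = 2830.
Between annual layer 1817 and the ice surface there are 2830 − 1817 = 1013 annual layers.
Excluding 9 false annual layers: 1013 − 9 = 1004.
2016 − 1004 = 1012 CE.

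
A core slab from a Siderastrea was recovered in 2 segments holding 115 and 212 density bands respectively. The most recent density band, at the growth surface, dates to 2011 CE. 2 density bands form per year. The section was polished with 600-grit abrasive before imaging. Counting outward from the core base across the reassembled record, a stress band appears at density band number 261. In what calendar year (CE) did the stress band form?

Total density bands = 115 + 212 = 327.
Between density band 261 and the growth surface there are 327 − 261 = 66 density bands.
With 2 density bands per year, 66 / 2 = 33 years.
Counting back 33 years from 2011 CE places the stress band in 2011 − 33 = 1978 CE.

1978 CE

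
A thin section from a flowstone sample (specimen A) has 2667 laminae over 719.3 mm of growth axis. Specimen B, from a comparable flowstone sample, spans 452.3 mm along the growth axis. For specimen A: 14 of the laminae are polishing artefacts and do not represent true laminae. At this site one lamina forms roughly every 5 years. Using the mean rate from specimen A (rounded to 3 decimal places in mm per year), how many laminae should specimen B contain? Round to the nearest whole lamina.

1675 laminae

Specimen A: after corrections the count is 2667 − 14 = 2653 laminae.
Specimen A: multiplying by 5 years per lamina: 2653 × 5 = 13265 years.
A: Mean rate = 719.3 mm / 13265 years ≈ 0.054 mm/year.
B spans 452.3 / 0.054 = 8375.93 years; at 5 years per lamina that is 8375.93 / 5 ≈ 1675 laminae.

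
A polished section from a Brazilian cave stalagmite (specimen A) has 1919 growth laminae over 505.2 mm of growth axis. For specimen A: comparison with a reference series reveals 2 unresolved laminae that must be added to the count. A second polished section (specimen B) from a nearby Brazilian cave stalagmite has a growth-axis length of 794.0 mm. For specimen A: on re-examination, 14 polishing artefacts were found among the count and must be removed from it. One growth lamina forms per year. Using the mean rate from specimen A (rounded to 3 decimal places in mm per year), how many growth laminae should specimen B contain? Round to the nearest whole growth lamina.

2996 growth laminae

Specimen A: true growth lamina count = 1919 − 14 + 2 = 1907.
A: 505.2 mm over 1907 years gives 505.2 / 1907 ≈ 0.265 mm/year.
Specimen B: 794.0 mm / 0.265 mm per year = 2996.23 years ≈ 2996 growth laminae.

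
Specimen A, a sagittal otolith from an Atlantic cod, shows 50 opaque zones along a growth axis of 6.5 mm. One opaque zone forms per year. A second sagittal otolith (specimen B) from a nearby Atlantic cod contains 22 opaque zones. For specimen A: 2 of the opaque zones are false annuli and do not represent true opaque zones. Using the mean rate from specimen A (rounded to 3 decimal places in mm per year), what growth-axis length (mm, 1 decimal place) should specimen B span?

3.0 mm

Specimen A: correcting the raw count gives 50 − 2 = 48 true opaque zones.
A: Extension rate ≈ 6.5 / 48 = 0.135 mm per year.
For B, 0.135 mm/year × 22 years = 3.0 mm.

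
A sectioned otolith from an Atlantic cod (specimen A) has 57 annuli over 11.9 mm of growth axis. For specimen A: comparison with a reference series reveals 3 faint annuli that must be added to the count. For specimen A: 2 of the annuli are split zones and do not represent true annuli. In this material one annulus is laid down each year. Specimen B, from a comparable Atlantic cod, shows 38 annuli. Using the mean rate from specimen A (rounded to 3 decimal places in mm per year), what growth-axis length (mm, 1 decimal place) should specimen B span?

7.8 mm

Specimen A: true annulus count = 57 − 2 + 3 = 58.
A: Mean rate = 11.9 mm / 58 years ≈ 0.205 mm/year.
B's length ≈ 0.205 × 38 = 7.8 mm.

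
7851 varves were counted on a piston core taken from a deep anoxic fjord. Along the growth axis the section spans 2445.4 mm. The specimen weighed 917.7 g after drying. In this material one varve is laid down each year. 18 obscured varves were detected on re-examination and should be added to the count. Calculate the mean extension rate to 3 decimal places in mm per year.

Correcting the raw count gives 7851 + 18 = 7869 true varves.
Mean rate = 2445.4 mm / 7869 years ≈ 0.311 mm per year.

0.311 mm per year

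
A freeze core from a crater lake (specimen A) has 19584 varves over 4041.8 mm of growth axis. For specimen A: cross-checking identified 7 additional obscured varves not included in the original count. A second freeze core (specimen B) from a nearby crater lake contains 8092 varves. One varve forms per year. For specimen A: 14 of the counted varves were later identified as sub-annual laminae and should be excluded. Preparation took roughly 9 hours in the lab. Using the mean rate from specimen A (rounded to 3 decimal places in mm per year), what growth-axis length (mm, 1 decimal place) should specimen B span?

1667.0 mm

Specimen A: adjusted count: 19584 − 14 + 7 = 19577 varves.
A: 4041.8 mm over 19577 years gives 4041.8 / 19577 ≈ 0.206 mm/year.
Length of B = 0.206 × 8092 = 1667.0 mm.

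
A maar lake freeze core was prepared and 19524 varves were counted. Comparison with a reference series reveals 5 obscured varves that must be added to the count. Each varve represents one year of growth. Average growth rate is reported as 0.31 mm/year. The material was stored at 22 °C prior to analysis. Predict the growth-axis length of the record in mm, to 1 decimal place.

True varve count = 19524 + 5 = 19529.
Predicted length = 0.31 mm/year × 19529 years = 6054.0 mm.

6054.0 mm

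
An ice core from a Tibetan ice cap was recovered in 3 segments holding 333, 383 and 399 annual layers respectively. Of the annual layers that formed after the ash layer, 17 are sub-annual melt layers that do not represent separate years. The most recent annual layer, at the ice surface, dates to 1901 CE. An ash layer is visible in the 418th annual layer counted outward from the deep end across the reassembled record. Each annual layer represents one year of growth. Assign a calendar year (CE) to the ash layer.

1221 CE

Total annual layers = 333 + 383 + 399 = 1115.
Between annual layer 418 and the ice surface there are 1115 − 418 = 697 annual layers.
Excluding 17 false annual layers: 697 − 17 = 680.
The annual layer at the ice surface is 1901 CE, so the ash layer dates to 1901 − 680 = 1221 CE.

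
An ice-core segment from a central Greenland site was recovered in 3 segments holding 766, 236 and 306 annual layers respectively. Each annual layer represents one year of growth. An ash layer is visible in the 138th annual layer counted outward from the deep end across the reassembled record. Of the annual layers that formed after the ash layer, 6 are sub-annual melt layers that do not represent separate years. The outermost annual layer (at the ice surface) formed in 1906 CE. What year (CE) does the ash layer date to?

Total annual layers = 766 + 236 + 306 = 1308.
1308 − 138 = 1170 annual layers lie beyond the ash layer toward the ice surface.
Removing the 6 false annual layers leaves 1170 − 6 = 1164 true annual layers beyond the ash layer.
Counting back 1164 years from 1906 CE places the ash layer in 1906 − 1164 = 742 CE.

742 CE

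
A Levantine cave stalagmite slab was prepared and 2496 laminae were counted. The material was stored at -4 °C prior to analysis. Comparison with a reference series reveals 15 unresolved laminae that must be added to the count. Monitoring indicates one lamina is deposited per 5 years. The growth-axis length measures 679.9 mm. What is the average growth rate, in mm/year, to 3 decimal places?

0.054 mm/year

Adjusted count: 2496 + 15 = 2511 laminae.
2511 laminae at 5 years each span 2511 × 5 = 12555 years.
Extension rate ≈ 679.9 / 12555 = 0.054 mm/year.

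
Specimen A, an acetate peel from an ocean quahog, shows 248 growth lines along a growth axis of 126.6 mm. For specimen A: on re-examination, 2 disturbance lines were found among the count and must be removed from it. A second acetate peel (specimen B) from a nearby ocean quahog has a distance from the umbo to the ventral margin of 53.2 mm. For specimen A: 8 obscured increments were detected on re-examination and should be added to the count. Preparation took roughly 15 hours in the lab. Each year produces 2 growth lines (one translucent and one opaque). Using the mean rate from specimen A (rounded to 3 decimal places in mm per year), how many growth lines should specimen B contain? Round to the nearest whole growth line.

Specimen A: after corrections the count is 248 − 2 + 8 = 254 growth lines.
Specimen A: 254 growth lines at 2 per year is 254 / 2 = 127 years.
A: Extension rate ≈ 126.6 / 127 = 0.997 mm/yr.
Specimen B: 53.2 mm / 0.997 mm per year = 53.36 years; at 2 growth lines per year that is 53.36 × 2 ≈ 107 growth lines.

107 growth lines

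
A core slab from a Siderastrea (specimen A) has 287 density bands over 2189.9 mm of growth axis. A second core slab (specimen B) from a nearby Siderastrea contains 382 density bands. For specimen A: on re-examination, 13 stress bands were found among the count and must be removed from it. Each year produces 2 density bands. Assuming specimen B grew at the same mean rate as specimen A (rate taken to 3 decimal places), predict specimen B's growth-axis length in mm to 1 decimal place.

Specimen A: adjusted count: 287 − 13 = 274 density bands.
Specimen A: dividing by 2 density bands per year: 274 / 2 = 137 years.
A: Mean rate = 2189.9 mm / 137 years ≈ 15.985 mm/yr.
Specimen B: 382 density bands at 2 per year is 382 / 2 = 191 years. B's length ≈ 15.985 × 191 = 3053.1 mm.

3053.1 mm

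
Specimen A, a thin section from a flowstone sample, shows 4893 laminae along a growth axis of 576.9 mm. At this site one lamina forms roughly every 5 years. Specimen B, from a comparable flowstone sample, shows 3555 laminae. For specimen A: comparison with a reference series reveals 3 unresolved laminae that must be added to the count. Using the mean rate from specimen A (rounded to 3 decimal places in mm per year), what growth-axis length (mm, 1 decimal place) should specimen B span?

Specimen A: true lamina count = 4893 + 3 = 4896.
Specimen A: multiplying by 5 years per lamina: 4896 × 5 = 24480 years.
A: 576.9 mm over 24480 years gives 576.9 / 24480 ≈ 0.024 mm/year.
Specimen B: at 5 years per lamina, 3555 × 5 = 17775 years. Length of B = 0.024 × 17775 = 426.6 mm.

426.6 mm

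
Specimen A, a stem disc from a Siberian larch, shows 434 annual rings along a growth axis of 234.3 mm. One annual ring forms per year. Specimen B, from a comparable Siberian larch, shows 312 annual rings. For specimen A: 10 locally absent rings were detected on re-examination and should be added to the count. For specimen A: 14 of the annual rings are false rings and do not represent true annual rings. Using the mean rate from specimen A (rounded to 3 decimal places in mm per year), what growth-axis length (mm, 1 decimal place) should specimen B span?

Specimen A: correcting the raw count gives 434 − 14 + 10 = 430 true annual rings.
A: Extension rate ≈ 234.3 / 430 = 0.545 mm/yr.
Length of B = 0.545 × 312 = 170.0 mm.

170.0 mm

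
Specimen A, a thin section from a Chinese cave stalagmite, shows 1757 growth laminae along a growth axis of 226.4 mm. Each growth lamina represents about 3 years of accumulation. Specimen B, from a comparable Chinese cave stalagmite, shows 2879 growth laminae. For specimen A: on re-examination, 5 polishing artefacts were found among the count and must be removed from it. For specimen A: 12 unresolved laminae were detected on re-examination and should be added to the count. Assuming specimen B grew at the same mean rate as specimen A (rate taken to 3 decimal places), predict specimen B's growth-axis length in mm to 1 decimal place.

371.4 mm

Specimen A: adjusted count: 1757 − 5 + 12 = 1764 growth laminae.
Specimen A: multiplying by 3 years per growth lamina: 1764 × 3 = 5292 years.
A: Mean rate = 226.4 mm / 5292 years ≈ 0.043 mm per year.
Specimen B: at 3 years per growth lamina, 2879 × 3 = 8637 years. Length of B = 0.043 × 8637 = 371.4 mm.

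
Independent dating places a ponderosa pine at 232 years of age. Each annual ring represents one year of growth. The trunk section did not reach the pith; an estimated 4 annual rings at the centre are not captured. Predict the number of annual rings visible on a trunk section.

One annual ring per year gives 232 annual rings over 232 years.
Less the 4 uncaptured annual rings: 232 − 4 = 228.

228 annual rings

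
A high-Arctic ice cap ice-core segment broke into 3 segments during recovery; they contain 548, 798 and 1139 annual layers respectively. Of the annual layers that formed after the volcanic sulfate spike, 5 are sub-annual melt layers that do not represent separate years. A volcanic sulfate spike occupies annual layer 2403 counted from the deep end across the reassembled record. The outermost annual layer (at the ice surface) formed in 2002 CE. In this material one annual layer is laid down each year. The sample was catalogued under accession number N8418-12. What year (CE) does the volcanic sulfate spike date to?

Total annual layers = 548 + 798 + 1139 = 2485.
2485 − 2403 = 82 annual layers lie beyond the volcanic sulfate spike toward the ice surface.
Removing the 5 false annual layers leaves 82 − 5 = 77 true annual layers beyond the volcanic sulfate spike.
The annual layer at the ice surface is 2002 CE, so the volcanic sulfate spike dates to 2002 − 77 = 1925 CE.

1925 CE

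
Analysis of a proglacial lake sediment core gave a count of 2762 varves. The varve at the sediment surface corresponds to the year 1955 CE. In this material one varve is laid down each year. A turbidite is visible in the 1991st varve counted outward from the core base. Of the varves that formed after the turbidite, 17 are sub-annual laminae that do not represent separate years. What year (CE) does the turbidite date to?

The turbidite sits at varve 1991 from the core base, so 2762 − 1991 = 771 varves formed after it.
771 − 17 false = 754 true varves after the turbidite.
1955 − 754 = 1201 CE.

1201 CE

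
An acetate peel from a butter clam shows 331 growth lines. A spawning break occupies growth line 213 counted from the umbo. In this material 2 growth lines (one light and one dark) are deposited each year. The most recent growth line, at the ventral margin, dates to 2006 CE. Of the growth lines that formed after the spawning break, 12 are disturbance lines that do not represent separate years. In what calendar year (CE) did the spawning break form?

1953 CE

331 − 213 = 118 growth lines lie beyond the spawning break toward the ventral margin.
Excluding 12 false growth lines: 118 − 12 = 106.
With 2 growth lines per year, 106 / 2 = 53 years.
The growth line at the ventral margin is 2006 CE, so the spawning break dates to 2006 − 53 = 1953 CE.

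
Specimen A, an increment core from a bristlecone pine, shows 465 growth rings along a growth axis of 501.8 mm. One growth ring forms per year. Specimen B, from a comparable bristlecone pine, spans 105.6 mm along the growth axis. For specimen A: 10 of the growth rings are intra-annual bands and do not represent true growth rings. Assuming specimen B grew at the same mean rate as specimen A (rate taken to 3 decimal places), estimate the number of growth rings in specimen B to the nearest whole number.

Specimen A: adjusted count: 465 − 10 = 455 growth rings.
A: Extension rate ≈ 501.8 / 455 = 1.103 mm/yr.
Specimen B: 105.6 mm / 1.103 mm per year = 95.74 years ≈ 96 growth rings.

96 growth rings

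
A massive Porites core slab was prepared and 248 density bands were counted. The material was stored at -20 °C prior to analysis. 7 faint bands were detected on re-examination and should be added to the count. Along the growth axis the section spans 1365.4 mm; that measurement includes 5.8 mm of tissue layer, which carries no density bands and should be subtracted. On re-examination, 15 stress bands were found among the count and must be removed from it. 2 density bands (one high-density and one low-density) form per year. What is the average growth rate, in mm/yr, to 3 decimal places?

True density band count = 248 − 15 + 7 = 240.
With 2 density bands per year, 240 / 2 = 120 years.
Removing the 5.8 mm offcut leaves 1365.4 − 5.8 = 1359.6 mm.
Extension rate ≈ 1359.6 / 120 = 11.330 mm/yr.

11.330 mm/yr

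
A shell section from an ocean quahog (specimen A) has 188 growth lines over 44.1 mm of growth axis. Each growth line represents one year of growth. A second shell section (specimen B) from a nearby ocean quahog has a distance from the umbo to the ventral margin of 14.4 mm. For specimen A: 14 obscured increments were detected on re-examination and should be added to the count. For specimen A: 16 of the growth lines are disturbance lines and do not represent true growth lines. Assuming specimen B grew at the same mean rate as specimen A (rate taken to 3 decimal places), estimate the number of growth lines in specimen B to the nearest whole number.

61 growth lines

Specimen A: true growth line count = 188 − 16 + 14 = 186.
A: Mean rate = 44.1 mm / 186 years ≈ 0.237 mm/yr.
For B, 14.4 / 0.237 = 60.76 years ≈ 61 growth lines.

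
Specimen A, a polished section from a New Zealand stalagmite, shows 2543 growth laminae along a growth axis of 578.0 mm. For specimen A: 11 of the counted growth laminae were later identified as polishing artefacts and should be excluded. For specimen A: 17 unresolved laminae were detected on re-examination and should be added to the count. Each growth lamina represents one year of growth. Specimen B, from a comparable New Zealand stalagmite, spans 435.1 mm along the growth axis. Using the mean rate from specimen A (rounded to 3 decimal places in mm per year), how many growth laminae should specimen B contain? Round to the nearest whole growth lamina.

1917 growth laminae

Specimen A: true growth lamina count = 2543 − 11 + 17 = 2549.
A: 578.0 mm over 2549 years gives 578.0 / 2549 ≈ 0.227 mm per year.
B spans 435.1 / 0.227 = 1916.74 years ≈ 1917 growth laminae.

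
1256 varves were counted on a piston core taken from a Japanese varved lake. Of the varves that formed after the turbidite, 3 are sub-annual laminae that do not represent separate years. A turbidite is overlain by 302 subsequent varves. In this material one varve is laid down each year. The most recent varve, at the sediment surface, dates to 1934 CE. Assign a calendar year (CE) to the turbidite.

302 varves post-date the turbidite.
Excluding 3 false varves: 302 − 3 = 299.
The varve at the sediment surface is 1934 CE, so the turbidite dates to 1934 − 299 = 1635 CE.

1635 CE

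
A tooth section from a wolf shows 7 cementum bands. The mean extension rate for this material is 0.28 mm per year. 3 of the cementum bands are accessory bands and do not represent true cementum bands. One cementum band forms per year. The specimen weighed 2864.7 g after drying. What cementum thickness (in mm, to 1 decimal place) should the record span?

1.1 mm

Adjusted count: 7 − 3 = 4 cementum bands.
Length ≈ 0.28 × 4 = 1.1 mm.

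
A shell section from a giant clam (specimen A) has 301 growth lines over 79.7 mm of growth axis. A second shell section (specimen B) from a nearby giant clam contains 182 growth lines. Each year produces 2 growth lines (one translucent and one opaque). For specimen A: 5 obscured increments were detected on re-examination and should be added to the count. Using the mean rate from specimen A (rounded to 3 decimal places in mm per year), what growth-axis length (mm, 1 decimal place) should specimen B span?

Specimen A: correcting the raw count gives 301 + 5 = 306 true growth lines.
Specimen A: with 2 growth lines per year, 306 / 2 = 153 years.
A: 79.7 mm over 153 years gives 79.7 / 153 ≈ 0.521 mm/yr.
Specimen B: with 2 growth lines per year, 182 / 2 = 91 years. For B, 0.521 mm/year × 91 years = 47.4 mm.

47.4 mm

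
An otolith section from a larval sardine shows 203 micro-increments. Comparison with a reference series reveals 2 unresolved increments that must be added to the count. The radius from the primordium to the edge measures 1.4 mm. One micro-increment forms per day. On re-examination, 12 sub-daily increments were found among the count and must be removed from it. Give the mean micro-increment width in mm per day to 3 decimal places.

0.007 mm per day

Correcting the raw count gives 203 − 12 + 2 = 193 true micro-increments.
Mean rate = 1.4 mm / 193 days ≈ 0.007 mm per day.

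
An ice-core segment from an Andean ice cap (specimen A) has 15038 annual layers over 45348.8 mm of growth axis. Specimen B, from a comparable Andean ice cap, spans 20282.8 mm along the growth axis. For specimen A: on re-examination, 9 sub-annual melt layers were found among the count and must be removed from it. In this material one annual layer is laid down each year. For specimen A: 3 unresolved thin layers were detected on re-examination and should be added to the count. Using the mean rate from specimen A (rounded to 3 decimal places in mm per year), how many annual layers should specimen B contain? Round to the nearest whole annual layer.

6723 annual layers

Specimen A: true annual layer count = 15038 − 9 + 3 = 15032.
A: Mean rate = 45348.8 mm / 15032 years ≈ 3.017 mm per year.
B spans 20282.8 / 3.017 = 6722.84 years ≈ 6723 annual layers.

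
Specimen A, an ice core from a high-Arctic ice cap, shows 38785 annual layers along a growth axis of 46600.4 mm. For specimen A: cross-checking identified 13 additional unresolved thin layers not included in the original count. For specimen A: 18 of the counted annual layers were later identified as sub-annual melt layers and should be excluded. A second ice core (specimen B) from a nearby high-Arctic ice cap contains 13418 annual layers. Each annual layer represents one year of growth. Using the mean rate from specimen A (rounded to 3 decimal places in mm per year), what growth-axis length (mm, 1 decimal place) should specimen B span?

Specimen A: adjusted count: 38785 − 18 + 13 = 38780 annual layers.
A: Mean rate = 46600.4 mm / 38780 years ≈ 1.202 mm per year.
For B, 1.202 mm/year × 13418 years = 16128.4 mm.

16128.4 mm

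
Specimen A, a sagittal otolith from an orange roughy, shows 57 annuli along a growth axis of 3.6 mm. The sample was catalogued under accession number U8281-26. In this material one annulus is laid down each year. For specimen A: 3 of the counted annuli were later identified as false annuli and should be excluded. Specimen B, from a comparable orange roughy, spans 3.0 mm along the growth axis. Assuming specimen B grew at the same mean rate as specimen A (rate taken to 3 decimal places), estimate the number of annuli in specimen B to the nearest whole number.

45 annuli

Specimen A: correcting the raw count gives 57 − 3 = 54 true annuli.
A: 3.6 mm over 54 years gives 3.6 / 54 ≈ 0.067 mm per year.
For B, 3.0 / 0.067 = 44.78 years ≈ 45 annuli.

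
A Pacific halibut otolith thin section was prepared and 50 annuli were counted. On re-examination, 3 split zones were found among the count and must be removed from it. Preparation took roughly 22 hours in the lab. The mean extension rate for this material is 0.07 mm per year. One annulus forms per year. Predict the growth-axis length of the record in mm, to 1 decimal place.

After corrections the count is 50 − 3 = 47 annuli.
47 years at 0.07 mm/year gives 0.07 × 47 = 3.3 mm.

3.3 mm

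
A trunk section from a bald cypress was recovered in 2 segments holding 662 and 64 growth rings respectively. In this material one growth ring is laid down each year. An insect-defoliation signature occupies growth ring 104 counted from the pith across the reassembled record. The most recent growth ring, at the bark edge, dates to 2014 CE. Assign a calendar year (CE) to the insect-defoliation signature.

1392 CE

Total growth rings = 662 + 64 = 726.
The insect-defoliation signature sits at growth ring 104 from the pith, so 726 − 104 = 622 growth rings formed after it.
The growth ring at the bark edge is 2014 CE, so the insect-defoliation signature dates to 2014 − 622 = 1392 CE.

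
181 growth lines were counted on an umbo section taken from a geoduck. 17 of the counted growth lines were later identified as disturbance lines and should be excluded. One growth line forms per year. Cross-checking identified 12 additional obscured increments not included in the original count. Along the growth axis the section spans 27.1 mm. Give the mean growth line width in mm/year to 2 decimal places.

Adjusted count: 181 − 17 + 12 = 176 growth lines.
Extension rate ≈ 27.1 / 176 = 0.15 mm/year.

0.15 mm/year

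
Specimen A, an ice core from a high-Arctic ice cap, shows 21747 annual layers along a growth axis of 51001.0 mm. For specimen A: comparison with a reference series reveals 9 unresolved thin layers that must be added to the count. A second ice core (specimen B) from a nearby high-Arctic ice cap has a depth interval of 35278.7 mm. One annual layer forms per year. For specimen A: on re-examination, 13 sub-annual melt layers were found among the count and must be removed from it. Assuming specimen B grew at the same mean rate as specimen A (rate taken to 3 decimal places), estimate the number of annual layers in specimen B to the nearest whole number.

Specimen A: true annual layer count = 21747 − 13 + 9 = 21743.
A: Mean rate = 51001.0 mm / 21743 years ≈ 2.346 mm/year.
Specimen B: 35278.7 mm / 2.346 mm per year = 15037.81 years ≈ 15038 annual layers.

15038 annual layers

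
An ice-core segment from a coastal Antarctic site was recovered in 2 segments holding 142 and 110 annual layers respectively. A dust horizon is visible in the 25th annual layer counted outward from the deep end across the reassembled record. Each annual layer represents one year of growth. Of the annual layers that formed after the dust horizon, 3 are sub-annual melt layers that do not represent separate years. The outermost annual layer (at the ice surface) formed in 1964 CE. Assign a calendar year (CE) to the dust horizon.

Total annual layers = 142 + 110 = 252.
The dust horizon sits at annual layer 25 from the deep end, so 252 − 25 = 227 annual layers formed after it.
Removing the 3 false annual layers leaves 227 − 3 = 224 true annual layers beyond the dust horizon.
The annual layer at the ice surface is 1964 CE, so the dust horizon dates to 1964 − 224 = 1740 CE.

1740 CE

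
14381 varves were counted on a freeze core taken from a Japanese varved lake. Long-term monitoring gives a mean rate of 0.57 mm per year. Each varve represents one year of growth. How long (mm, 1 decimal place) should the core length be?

8197.2 mm

14381 years of growth are recorded.
14381 years at 0.57 mm/year gives 0.57 × 14381 = 8197.2 mm.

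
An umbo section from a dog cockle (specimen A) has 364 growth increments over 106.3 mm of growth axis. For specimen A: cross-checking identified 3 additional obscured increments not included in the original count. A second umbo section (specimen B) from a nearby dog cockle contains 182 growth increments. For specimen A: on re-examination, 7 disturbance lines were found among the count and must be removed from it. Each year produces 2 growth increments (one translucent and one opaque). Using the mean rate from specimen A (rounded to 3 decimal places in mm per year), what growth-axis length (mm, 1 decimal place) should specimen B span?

53.8 mm

Specimen A: true growth increment count = 364 − 7 + 3 = 360.
Specimen A: with 2 growth increments per year, 360 / 2 = 180 years.
A: 106.3 mm over 180 years gives 106.3 / 180 ≈ 0.591 mm per year.
Specimen B: dividing by 2 growth increments per year: 182 / 2 = 91 years. Length of B = 0.591 × 91 = 53.8 mm.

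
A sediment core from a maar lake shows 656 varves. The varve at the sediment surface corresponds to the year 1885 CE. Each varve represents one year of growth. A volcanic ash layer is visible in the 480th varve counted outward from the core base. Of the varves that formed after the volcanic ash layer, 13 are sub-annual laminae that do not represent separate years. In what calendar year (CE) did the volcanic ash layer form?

The volcanic ash layer sits at varve 480 from the core base, so 656 − 480 = 176 varves formed after it.
Excluding 13 false varves: 176 − 13 = 163.
1885 − 163 = 1722 CE.

1722 CE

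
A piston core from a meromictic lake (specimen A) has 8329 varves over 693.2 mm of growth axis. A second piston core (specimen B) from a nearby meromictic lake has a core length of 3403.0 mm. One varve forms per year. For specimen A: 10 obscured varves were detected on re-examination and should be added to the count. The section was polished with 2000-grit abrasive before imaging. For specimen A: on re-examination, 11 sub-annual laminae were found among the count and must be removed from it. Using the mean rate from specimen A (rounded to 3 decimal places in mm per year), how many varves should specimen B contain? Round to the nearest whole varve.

Specimen A: after corrections the count is 8329 − 11 + 10 = 8328 varves.
A: 693.2 mm over 8328 years gives 693.2 / 8328 ≈ 0.083 mm/yr.
Specimen B: 3403.0 mm / 0.083 mm per year = 41000.00 years ≈ 41000 varves.

41000 varves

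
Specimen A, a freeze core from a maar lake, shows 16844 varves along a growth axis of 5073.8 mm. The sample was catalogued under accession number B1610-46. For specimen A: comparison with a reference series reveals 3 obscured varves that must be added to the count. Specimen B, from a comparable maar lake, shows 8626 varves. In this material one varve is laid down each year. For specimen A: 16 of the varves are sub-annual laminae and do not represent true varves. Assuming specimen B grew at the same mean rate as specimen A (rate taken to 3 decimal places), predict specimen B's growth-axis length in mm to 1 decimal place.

Specimen A: true varve count = 16844 − 16 + 3 = 16831.
A: Mean rate = 5073.8 mm / 16831 years ≈ 0.301 mm per year.
For B, 0.301 mm/year × 8626 years = 2596.4 mm.

2596.4 mm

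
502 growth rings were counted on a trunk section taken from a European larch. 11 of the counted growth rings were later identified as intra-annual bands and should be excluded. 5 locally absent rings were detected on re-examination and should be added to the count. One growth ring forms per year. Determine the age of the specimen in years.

496 years

True growth ring count = 502 − 11 + 5 = 496.
With a one-to-one growth ring periodicity this is 496 years.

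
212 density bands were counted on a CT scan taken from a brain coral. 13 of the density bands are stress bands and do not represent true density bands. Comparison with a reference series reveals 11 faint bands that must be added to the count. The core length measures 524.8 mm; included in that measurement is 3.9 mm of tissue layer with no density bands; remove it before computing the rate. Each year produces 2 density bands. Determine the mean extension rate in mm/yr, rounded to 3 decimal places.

Adjusted count: 212 − 13 + 11 = 210 density bands.
Dividing by 2 density bands per year: 210 / 2 = 105 years.
The growth record spans 524.8 − 3.9 = 520.9 mm.
Mean rate = 520.9 mm / 105 years ≈ 4.961 mm/yr.

4.961 mm/yr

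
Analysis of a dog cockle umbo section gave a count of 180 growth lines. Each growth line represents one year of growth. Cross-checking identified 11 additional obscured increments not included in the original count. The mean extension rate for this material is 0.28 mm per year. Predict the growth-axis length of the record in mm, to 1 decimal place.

Correcting the raw count gives 180 + 11 = 191 true growth lines.
Length ≈ 0.28 × 191 = 53.5 mm.

53.5 mm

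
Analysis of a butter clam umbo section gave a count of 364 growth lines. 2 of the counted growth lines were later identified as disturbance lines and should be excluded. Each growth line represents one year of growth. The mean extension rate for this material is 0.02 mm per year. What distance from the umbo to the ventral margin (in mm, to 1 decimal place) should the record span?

7.2 mm

Correcting the raw count gives 364 − 2 = 362 true growth lines.
Length ≈ 0.02 × 362 = 7.2 mm.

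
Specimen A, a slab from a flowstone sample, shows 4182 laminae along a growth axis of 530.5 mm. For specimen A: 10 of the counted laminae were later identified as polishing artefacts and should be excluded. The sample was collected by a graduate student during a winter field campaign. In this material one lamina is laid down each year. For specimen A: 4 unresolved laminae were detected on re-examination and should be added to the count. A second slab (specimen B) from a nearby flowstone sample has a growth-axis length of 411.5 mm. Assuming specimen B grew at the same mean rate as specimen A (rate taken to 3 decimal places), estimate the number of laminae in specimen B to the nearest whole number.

Specimen A: after corrections the count is 4182 − 10 + 4 = 4176 laminae.
A: Mean rate = 530.5 mm / 4176 years ≈ 0.127 mm/year.
For B, 411.5 / 0.127 = 3240.16 years ≈ 3240 laminae.

3240 laminae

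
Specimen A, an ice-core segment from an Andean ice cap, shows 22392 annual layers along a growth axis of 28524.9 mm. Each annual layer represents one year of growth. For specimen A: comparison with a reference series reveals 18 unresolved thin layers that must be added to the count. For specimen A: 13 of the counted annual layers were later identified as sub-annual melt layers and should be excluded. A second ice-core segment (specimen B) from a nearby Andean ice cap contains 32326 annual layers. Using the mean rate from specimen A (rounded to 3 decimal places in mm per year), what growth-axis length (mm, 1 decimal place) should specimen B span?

41183.3 mm

Specimen A: after corrections the count is 22392 − 13 + 18 = 22397 annual layers.
A: 28524.9 mm over 22397 years gives 28524.9 / 22397 ≈ 1.274 mm/year.
For B, 1.274 mm/year × 32326 years = 41183.3 mm.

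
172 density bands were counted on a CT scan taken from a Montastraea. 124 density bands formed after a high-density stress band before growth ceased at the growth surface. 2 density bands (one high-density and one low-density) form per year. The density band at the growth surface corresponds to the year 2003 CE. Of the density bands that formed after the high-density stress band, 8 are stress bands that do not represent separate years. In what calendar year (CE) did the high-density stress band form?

There are 124 density bands younger than the high-density stress band.
124 − 8 false = 116 true density bands after the high-density stress band.
Dividing by 2 density bands per year: 116 / 2 = 58 years.
The density band at the growth surface is 2003 CE, so the high-density stress band dates to 2003 − 58 = 1945 CE.

1945 CE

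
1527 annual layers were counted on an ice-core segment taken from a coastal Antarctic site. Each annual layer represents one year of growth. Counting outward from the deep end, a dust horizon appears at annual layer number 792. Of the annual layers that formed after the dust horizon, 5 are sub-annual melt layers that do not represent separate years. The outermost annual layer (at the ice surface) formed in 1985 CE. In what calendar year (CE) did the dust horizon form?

1527 − 792 = 735 annual layers lie beyond the dust horizon toward the ice surface.
Excluding 5 false annual layers: 735 − 5 = 730.
Counting back 730 years from 1985 CE places the dust horizon in 1985 − 730 = 1255 CE.

1255 CE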